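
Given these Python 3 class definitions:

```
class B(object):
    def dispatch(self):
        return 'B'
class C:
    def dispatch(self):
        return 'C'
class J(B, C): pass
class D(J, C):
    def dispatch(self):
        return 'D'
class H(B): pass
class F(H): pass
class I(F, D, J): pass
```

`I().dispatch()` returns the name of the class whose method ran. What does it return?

D

L[I] = I + merge(L[F], L[D], L[J], [F D J])
  take F:  [F H B object] + [D J B C object] + [J B C object] + [F D J]
  take H:  [H B object] + [D J B C object] + [J B C object] + [D J]
  take D:  [B object] + [D J B C object] + [J B C object] + [D J]
  take J:  [B object] + [J B C object] + [J B C object] + [J]
  take B:  [B object] + [B C object] + [B C object]
  take C:  [object] + [C object] + [C object]
  take object:  [object] + [object] + [object]
MRO: I F H D J B C object
dispatch is defined in: B, C, D. First along the MRO is D.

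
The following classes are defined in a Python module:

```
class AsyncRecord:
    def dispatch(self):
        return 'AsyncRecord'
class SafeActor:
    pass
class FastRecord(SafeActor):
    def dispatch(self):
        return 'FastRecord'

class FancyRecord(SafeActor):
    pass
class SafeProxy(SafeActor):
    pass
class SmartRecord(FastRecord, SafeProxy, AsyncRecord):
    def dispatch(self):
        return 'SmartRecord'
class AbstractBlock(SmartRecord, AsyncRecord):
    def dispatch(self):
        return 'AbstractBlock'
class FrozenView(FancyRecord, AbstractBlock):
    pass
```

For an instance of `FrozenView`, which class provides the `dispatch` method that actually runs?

L[FrozenView] = FrozenView + merge(L[FancyRecord], L[AbstractBlock], [FancyRecord AbstractBlock])
  take FancyRecord:  [FancyRecord SafeActor object] + [AbstractBlock SmartRecord FastRecord SafeProxy SafeActor AsyncRecord object] + [FancyRecord AbstractBlock]
  take AbstractBlock:  [SafeActor object] + [AbstractBlock SmartRecord FastRecord SafeProxy SafeActor AsyncRecord object] + [AbstractBlock]
  take SmartRecord:  [SafeActor object] + [SmartRecord FastRecord SafeProxy SafeActor AsyncRecord object]
  take FastRecord:  [SafeActor object] + [FastRecord SafeProxy SafeActor AsyncRecord object]
  take SafeProxy:  [SafeActor object] + [SafeProxy SafeActor AsyncRecord object]
  take SafeActor:  [SafeActor object] + [SafeActor AsyncRecord object]
  take AsyncRecord:  [object] + [AsyncRecord object]
  take object:  [object] + [object]
MRO: FrozenView FancyRecord AbstractBlock SmartRecord FastRecord SafeProxy SafeActor AsyncRecord object
dispatch is defined in: AbstractBlock, AsyncRecord, FastRecord, SmartRecord. First along the MRO is AbstractBlock.

AbstractBlock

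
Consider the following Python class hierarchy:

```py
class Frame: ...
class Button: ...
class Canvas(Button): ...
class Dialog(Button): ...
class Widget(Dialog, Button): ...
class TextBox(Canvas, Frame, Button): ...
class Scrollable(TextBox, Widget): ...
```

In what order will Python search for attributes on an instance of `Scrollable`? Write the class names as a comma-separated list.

L[Scrollable] = Scrollable + merge(L[TextBox], L[Widget], [TextBox Widget])
  take TextBox:  [TextBox Canvas Frame Button object] + [Widget Dialog Button object] + [TextBox Widget]
  take Canvas:  [Canvas Frame Button object] + [Widget Dialog Button object] + [Widget]
  take Frame:  [Frame Button object] + [Widget Dialog Button object] + [Widget]
  take Widget:  [Button object] + [Widget Dialog Button object] + [Widget]
  take Dialog:  [Button object] + [Dialog Button object]
  take Button:  [Button object] + [Button object]
  take object:  [object] + [object]

Scrollable, TextBox, Canvas, Frame, Widget, Dialog, Button, object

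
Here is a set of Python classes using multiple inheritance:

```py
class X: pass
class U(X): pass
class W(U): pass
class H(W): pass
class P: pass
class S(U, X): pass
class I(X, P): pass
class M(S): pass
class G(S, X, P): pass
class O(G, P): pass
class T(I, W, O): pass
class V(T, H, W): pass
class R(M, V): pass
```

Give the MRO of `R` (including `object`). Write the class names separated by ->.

R -> M -> V -> T -> I -> H -> W -> O -> G -> S -> U -> X -> P -> object

L[R] = R + merge(L[M], L[V], [M V])
  take M:  [M S U X object] + [V T I H W O G S U X P object] + [M V]
  take V:  [S U X object] + [V T I H W O G S U X P object] + [V]
  take T:  [S U X object] + [T I H W O G S U X P object]
  take I:  [S U X object] + [I H W O G S U X P object]
  take H:  [S U X object] + [H W O G S U X P object]
  take W:  [S U X object] + [W O G S U X P object]
  take O:  [S U X object] + [O G S U X P object]
  take G:  [S U X object] + [G S U X P object]
  take S:  [S U X object] + [S U X P object]
  take U:  [U X object] + [U X P object]
  take X:  [X object] + [X P object]
  take P:  [object] + [P object]
  take object:  [object] + [object]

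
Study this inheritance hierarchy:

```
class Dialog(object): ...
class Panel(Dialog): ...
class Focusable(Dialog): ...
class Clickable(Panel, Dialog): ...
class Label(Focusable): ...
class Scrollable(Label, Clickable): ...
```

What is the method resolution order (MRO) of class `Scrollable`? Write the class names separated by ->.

Scrollable -> Label -> Focusable -> Clickable -> Panel -> Dialog -> object

L[Scrollable] = Scrollable + merge(L[Label], L[Clickable], [Label Clickable])
  take Label:  [Label Focusable Dialog object] + [Clickable Panel Dialog object] + [Label Clickable]
  take Focusable:  [Focusable Dialog object] + [Clickable Panel Dialog object] + [Clickable]
  take Clickable:  [Dialog object] + [Clickable Panel Dialog object] + [Clickable]
  take Panel:  [Dialog object] + [Panel Dialog object]
  take Dialog:  [Dialog object] + [Dialog object]
  take object:  [object] + [object]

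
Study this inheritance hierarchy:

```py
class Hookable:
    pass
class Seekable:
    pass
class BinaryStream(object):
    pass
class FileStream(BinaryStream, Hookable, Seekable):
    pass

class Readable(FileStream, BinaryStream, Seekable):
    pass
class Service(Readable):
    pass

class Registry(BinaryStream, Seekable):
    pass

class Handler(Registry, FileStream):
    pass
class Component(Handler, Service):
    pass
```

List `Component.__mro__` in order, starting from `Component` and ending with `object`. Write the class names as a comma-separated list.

L[Component] = Component + merge(L[Handler], L[Service], [Handler Service])
  take Handler:  [Handler Registry FileStream BinaryStream Hookable Seekable object] + [Service Readable FileStream BinaryStream Hookable Seekable object] + [Handler Service]
  take Registry:  [Registry FileStream BinaryStream Hookable Seekable object] + [Service Readable FileStream BinaryStream Hookable Seekable object] + [Service]
  take Service:  [FileStream BinaryStream Hookable Seekable object] + [Service Readable FileStream BinaryStream Hookable Seekable object] + [Service]
  take Readable:  [FileStream BinaryStream Hookable Seekable object] + [Readable FileStream BinaryStream Hookable Seekable object]
  take FileStream:  [FileStream BinaryStream Hookable Seekable object] + [FileStream BinaryStream Hookable Seekable object]
  take BinaryStream:  [BinaryStream Hookable Seekable object] + [BinaryStream Hookable Seekable object]
  take Hookable:  [Hookable Seekable object] + [Hookable Seekable object]
  take Seekable:  [Seekable object] + [Seekable object]
  take object:  [object] + [object]

Component, Handler, Registry, Service, Readable, FileStream, BinaryStream, Hookable, Seekable, object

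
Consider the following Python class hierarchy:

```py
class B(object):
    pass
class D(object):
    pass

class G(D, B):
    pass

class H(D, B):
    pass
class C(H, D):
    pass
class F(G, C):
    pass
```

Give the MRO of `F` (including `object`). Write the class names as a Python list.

[F, G, C, H, D, B, object]

L[F] = F + merge(L[G], L[C], [G C])
  take G:  [G D B object] + [C H D B object] + [G C]
  take C:  [D B object] + [C H D B object] + [C]
  take H:  [D B object] + [H D B object]
  take D:  [D B object] + [D B object]
  take B:  [B object] + [B object]
  take object:  [object] + [object]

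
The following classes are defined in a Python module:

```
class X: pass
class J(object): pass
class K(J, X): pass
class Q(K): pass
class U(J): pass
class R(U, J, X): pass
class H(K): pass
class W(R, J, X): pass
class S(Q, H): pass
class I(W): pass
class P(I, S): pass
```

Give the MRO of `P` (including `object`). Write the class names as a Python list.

L[P] = P + merge(L[I], L[S], [I S])
  take I:  [I W R U J X object] + [S Q H K J X object] + [I S]
  take W:  [W R U J X object] + [S Q H K J X object] + [S]
  take R:  [R U J X object] + [S Q H K J X object] + [S]
  take U:  [U J X object] + [S Q H K J X object] + [S]
  take S:  [J X object] + [S Q H K J X object] + [S]
  take Q:  [J X object] + [Q H K J X object]
  take H:  [J X object] + [H K J X object]
  take K:  [J X object] + [K J X object]
  take J:  [J X object] + [J X object]
  take X:  [X object] + [X object]
  take object:  [object] + [object]

[P, I, W, R, U, S, Q, H, K, J, X, object]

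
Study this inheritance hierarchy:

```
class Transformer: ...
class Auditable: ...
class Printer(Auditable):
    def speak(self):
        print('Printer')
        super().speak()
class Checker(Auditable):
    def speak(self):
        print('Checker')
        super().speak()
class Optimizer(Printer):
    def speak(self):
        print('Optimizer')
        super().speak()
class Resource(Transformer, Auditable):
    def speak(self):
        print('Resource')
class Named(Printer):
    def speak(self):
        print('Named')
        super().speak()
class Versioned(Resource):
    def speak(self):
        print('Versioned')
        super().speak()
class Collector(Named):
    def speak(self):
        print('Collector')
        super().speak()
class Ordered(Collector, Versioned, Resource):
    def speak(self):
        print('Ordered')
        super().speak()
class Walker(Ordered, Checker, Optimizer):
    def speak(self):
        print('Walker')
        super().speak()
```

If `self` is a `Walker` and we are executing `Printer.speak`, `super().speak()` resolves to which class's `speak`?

Versioned

L[Walker] = Walker + merge(L[Ordered], L[Checker], L[Optimizer], [Ordered Checker Optimizer])
  take Ordered:  [Ordered Collector Named Printer Versioned Resource Transformer Auditable object] + [Checker Auditable object] + [Optimizer Printer Auditable object] + [Ordered Checker Optimizer]
  take Collector:  [Collector Named Printer Versioned Resource Transformer Auditable object] + [Checker Auditable object] + [Optimizer Printer Auditable object] + [Checker Optimizer]
  take Named:  [Named Printer Versioned Resource Transformer Auditable object] + [Checker Auditable object] + [Optimizer Printer Auditable object] + [Checker Optimizer]
  take Checker:  [Printer Versioned Resource Transformer Auditable object] + [Checker Auditable object] + [Optimizer Printer Auditable object] + [Checker Optimizer]
  take Optimizer:  [Printer Versioned Resource Transformer Auditable object] + [Auditable object] + [Optimizer Printer Auditable object] + [Optimizer]
  take Printer:  [Printer Versioned Resource Transformer Auditable object] + [Auditable object] + [Printer Auditable object]
  take Versioned:  [Versioned Resource Transformer Auditable object] + [Auditable object] + [Auditable object]
  take Resource:  [Resource Transformer Auditable object] + [Auditable object] + [Auditable object]
  take Transformer:  [Transformer Auditable object] + [Auditable object] + [Auditable object]
  take Auditable:  [Auditable object] + [Auditable object] + [Auditable object]
  take object:  [object] + [object] + [object]
MRO: Walker Ordered Collector Named Checker Optimizer Printer Versioned Resource Transformer Auditable object
super() in Printer.speak on a Walker instance goes to the class after Printer in Walker's MRO: Versioned.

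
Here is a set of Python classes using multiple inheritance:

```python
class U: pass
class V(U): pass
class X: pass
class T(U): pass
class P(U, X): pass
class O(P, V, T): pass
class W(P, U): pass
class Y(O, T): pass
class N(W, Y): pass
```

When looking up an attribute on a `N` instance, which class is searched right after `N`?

L[N] = N + merge(L[W], L[Y], [W Y])
  take W:  [W P U X object] + [Y O P V T U X object] + [W Y]
  take Y:  [P U X object] + [Y O P V T U X object] + [Y]
  take O:  [P U X object] + [O P V T U X object]
  take P:  [P U X object] + [P V T U X object]
  take V:  [U X object] + [V T U X object]
  take T:  [U X object] + [T U X object]
  take U:  [U X object] + [U X object]
  take X:  [X object] + [X object]
  take object:  [object] + [object]
MRO: N W Y O P V T U X object
N is at position 0; next is W.

W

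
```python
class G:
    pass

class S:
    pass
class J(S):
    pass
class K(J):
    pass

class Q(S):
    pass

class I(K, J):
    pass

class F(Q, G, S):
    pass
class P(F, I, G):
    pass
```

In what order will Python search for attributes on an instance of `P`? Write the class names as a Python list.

[P, F, Q, I, G, K, J, S, object]

L[P] = P + merge(L[F], L[I], L[G], [F I G])
  take F:  [F Q G S object] + [I K J S object] + [G object] + [F I G]
  take Q:  [Q G S object] + [I K J S object] + [G object] + [I G]
  take I:  [G S object] + [I K J S object] + [G object] + [I G]
  take G:  [G S object] + [K J S object] + [G object] + [G]
  take K:  [S object] + [K J S object] + [object]
  take J:  [S object] + [J S object] + [object]
  take S:  [S object] + [S object] + [object]
  take object:  [object] + [object] + [object]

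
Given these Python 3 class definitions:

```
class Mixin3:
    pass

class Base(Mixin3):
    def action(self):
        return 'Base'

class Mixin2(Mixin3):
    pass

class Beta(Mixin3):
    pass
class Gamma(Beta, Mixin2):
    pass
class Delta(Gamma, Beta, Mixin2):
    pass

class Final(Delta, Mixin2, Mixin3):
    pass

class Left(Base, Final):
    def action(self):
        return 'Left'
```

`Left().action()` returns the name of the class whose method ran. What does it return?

Left

L[Left] = Left + merge(L[Base], L[Final], [Base Final])
  take Base:  [Base Mixin3 object] + [Final Delta Gamma Beta Mixin2 Mixin3 object] + [Base Final]
  take Final:  [Mixin3 object] + [Final Delta Gamma Beta Mixin2 Mixin3 object] + [Final]
  take Delta:  [Mixin3 object] + [Delta Gamma Beta Mixin2 Mixin3 object]
  take Gamma:  [Mixin3 object] + [Gamma Beta Mixin2 Mixin3 object]
  take Beta:  [Mixin3 object] + [Beta Mixin2 Mixin3 object]
  take Mixin2:  [Mixin3 object] + [Mixin2 Mixin3 object]
  take Mixin3:  [Mixin3 object] + [Mixin3 object]
  take object:  [object] + [object]
MRO: Left Base Final Delta Gamma Beta Mixin2 Mixin3 object
action is defined in: Base, Left. First along the MRO is Left.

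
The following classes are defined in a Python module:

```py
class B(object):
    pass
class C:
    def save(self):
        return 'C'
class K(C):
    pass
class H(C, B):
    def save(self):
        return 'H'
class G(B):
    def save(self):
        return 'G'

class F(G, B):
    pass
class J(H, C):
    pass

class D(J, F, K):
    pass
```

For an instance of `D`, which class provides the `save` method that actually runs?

L[D] = D + merge(L[J], L[F], L[K], [J F K])
  take J:  [J H C B object] + [F G B object] + [K C object] + [J F K]
  take H:  [H C B object] + [F G B object] + [K C object] + [F K]
  take F:  [C B object] + [F G B object] + [K C object] + [F K]
  take G:  [C B object] + [G B object] + [K C object] + [K]
  take K:  [C B object] + [B object] + [K C object] + [K]
  take C:  [C B object] + [B object] + [C object]
  take B:  [B object] + [B object] + [object]
  take object:  [object] + [object] + [object]
MRO: D J H F G K C B object
save is defined in: C, G, H. First along the MRO is H.

H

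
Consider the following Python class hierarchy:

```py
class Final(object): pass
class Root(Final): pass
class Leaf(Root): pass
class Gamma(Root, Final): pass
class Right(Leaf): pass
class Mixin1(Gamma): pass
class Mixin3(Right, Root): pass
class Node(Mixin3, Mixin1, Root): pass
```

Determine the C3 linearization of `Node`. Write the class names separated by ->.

Node -> Mixin3 -> Right -> Leaf -> Mixin1 -> Gamma -> Root -> Final -> object

L[Node] = Node + merge(L[Mixin3], L[Mixin1], L[Root], [Mixin3 Mixin1 Root])
  take Mixin3:  [Mixin3 Right Leaf Root Final object] + [Mixin1 Gamma Root Final object] + [Root Final object] + [Mixin3 Mixin1 Root]
  take Right:  [Right Leaf Root Final object] + [Mixin1 Gamma Root Final object] + [Root Final object] + [Mixin1 Root]
  take Leaf:  [Leaf Root Final object] + [Mixin1 Gamma Root Final object] + [Root Final object] + [Mixin1 Root]
  take Mixin1:  [Root Final object] + [Mixin1 Gamma Root Final object] + [Root Final object] + [Mixin1 Root]
  take Gamma:  [Root Final object] + [Gamma Root Final object] + [Root Final object] + [Root]
  take Root:  [Root Final object] + [Root Final object] + [Root Final object] + [Root]
  take Final:  [Final object] + [Final object] + [Final object]
  take object:  [object] + [object] + [object]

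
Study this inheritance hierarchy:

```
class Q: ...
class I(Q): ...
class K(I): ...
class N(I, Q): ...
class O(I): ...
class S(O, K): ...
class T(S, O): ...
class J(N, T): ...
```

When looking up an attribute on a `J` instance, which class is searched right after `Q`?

L[J] = J + merge(L[N], L[T], [N T])
  take N:  [N I Q object] + [T S O K I Q object] + [N T]
  take T:  [I Q object] + [T S O K I Q object] + [T]
  take S:  [I Q object] + [S O K I Q object]
  take O:  [I Q object] + [O K I Q object]
  take K:  [I Q object] + [K I Q object]
  take I:  [I Q object] + [I Q object]
  take Q:  [Q object] + [Q object]
  take object:  [object] + [object]
MRO: J N T S O K I Q object
Q is at position 7; next is object.

object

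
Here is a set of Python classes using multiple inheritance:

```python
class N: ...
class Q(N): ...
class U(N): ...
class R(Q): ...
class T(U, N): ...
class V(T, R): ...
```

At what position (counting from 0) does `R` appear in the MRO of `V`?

3

L[V] = V + merge(L[T], L[R], [T R])
  take T:  [T U N object] + [R Q N object] + [T R]
  take U:  [U N object] + [R Q N object] + [R]
  take R:  [N object] + [R Q N object] + [R]
  take Q:  [N object] + [Q N object]
  take N:  [N object] + [N object]
  take object:  [object] + [object]
MRO: V T U R Q N object
R sits at index 3.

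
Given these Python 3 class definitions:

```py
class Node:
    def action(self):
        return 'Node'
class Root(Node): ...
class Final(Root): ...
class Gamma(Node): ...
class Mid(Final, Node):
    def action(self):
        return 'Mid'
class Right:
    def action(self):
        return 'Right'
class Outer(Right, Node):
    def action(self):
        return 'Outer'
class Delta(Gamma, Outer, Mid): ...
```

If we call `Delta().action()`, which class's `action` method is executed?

L[Delta] = Delta + merge(L[Gamma], L[Outer], L[Mid], [Gamma Outer Mid])
  take Gamma:  [Gamma Node object] + [Outer Right Node object] + [Mid Final Root Node object] + [Gamma Outer Mid]
  take Outer:  [Node object] + [Outer Right Node object] + [Mid Final Root Node object] + [Outer Mid]
  take Right:  [Node object] + [Right Node object] + [Mid Final Root Node object] + [Mid]
  take Mid:  [Node object] + [Node object] + [Mid Final Root Node object] + [Mid]
  take Final:  [Node object] + [Node object] + [Final Root Node object]
  take Root:  [Node object] + [Node object] + [Root Node object]
  take Node:  [Node object] + [Node object] + [Node object]
  take object:  [object] + [object] + [object]
MRO: Delta Gamma Outer Right Mid Final Root Node object
action is defined in: Mid, Node, Outer, Right. First along the MRO is Outer.

Outer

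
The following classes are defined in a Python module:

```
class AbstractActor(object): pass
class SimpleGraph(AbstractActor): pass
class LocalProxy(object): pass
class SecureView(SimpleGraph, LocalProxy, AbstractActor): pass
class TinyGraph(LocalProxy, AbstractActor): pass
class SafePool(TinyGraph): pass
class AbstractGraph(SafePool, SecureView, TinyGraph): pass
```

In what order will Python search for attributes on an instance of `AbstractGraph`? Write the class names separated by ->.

L[AbstractGraph] = AbstractGraph + merge(L[SafePool], L[SecureView], L[TinyGraph], [SafePool SecureView TinyGraph])
  take SafePool:  [SafePool TinyGraph LocalProxy AbstractActor object] + [SecureView SimpleGraph LocalProxy AbstractActor object] + [TinyGraph LocalProxy AbstractActor object] + [SafePool SecureView TinyGraph]
  take SecureView:  [TinyGraph LocalProxy AbstractActor object] + [SecureView SimpleGraph LocalProxy AbstractActor object] + [TinyGraph LocalProxy AbstractActor object] + [SecureView TinyGraph]
  take TinyGraph:  [TinyGraph LocalProxy AbstractActor object] + [SimpleGraph LocalProxy AbstractActor object] + [TinyGraph LocalProxy AbstractActor object] + [TinyGraph]
  take SimpleGraph:  [LocalProxy AbstractActor object] + [SimpleGraph LocalProxy AbstractActor object] + [LocalProxy AbstractActor object]
  take LocalProxy:  [LocalProxy AbstractActor object] + [LocalProxy AbstractActor object] + [LocalProxy AbstractActor object]
  take AbstractActor:  [AbstractActor object] + [AbstractActor object] + [AbstractActor object]
  take object:  [object] + [object] + [object]

AbstractGraph -> SafePool -> SecureView -> TinyGraph -> SimpleGraph -> LocalProxy -> AbstractActor -> object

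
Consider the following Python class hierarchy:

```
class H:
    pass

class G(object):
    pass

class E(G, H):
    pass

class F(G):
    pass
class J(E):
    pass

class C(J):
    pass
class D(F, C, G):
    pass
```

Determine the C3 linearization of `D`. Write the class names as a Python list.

L[D] = D + merge(L[F], L[C], L[G], [F C G])
  take F:  [F G object] + [C J E G H object] + [G object] + [F C G]
  take C:  [G object] + [C J E G H object] + [G object] + [C G]
  take J:  [G object] + [J E G H object] + [G object] + [G]
  take E:  [G object] + [E G H object] + [G object] + [G]
  take G:  [G object] + [G H object] + [G object] + [G]
  take H:  [object] + [H object] + [object]
  take object:  [object] + [object] + [object]

[D, F, C, J, E, G, H, object]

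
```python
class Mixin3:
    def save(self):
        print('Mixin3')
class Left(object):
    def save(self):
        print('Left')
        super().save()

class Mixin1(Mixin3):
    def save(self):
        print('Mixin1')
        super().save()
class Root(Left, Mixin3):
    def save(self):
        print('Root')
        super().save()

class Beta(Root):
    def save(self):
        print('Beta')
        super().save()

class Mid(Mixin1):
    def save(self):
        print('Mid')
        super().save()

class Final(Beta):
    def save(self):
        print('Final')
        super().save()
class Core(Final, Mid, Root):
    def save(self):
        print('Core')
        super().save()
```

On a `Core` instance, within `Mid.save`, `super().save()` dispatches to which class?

Root

L[Core] = Core + merge(L[Final], L[Mid], L[Root], [Final Mid Root])
  take Final:  [Final Beta Root Left Mixin3 object] + [Mid Mixin1 Mixin3 object] + [Root Left Mixin3 object] + [Final Mid Root]
  take Beta:  [Beta Root Left Mixin3 object] + [Mid Mixin1 Mixin3 object] + [Root Left Mixin3 object] + [Mid Root]
  take Mid:  [Root Left Mixin3 object] + [Mid Mixin1 Mixin3 object] + [Root Left Mixin3 object] + [Mid Root]
  take Root:  [Root Left Mixin3 object] + [Mixin1 Mixin3 object] + [Root Left Mixin3 object] + [Root]
  take Left:  [Left Mixin3 object] + [Mixin1 Mixin3 object] + [Left Mixin3 object]
  take Mixin1:  [Mixin3 object] + [Mixin1 Mixin3 object] + [Mixin3 object]
  take Mixin3:  [Mixin3 object] + [Mixin3 object] + [Mixin3 object]
  take object:  [object] + [object] + [object]
MRO: Core Final Beta Mid Root Left Mixin1 Mixin3 object
super() in Mid.save on a Core instance goes to the class after Mid in Core's MRO: Root.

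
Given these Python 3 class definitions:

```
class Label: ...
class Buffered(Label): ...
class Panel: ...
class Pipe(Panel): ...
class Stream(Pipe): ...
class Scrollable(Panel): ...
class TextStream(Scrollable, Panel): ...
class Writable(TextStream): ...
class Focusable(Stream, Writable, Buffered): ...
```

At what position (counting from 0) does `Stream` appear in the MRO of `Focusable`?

1

L[Focusable] = Focusable + merge(L[Stream], L[Writable], L[Buffered], [Stream Writable Buffered])
  take Stream:  [Stream Pipe Panel object] + [Writable TextStream Scrollable Panel object] + [Buffered Label object] + [Stream Writable Buffered]
  take Pipe:  [Pipe Panel object] + [Writable TextStream Scrollable Panel object] + [Buffered Label object] + [Writable Buffered]
  take Writable:  [Panel object] + [Writable TextStream Scrollable Panel object] + [Buffered Label object] + [Writable Buffered]
  take TextStream:  [Panel object] + [TextStream Scrollable Panel object] + [Buffered Label object] + [Buffered]
  take Scrollable:  [Panel object] + [Scrollable Panel object] + [Buffered Label object] + [Buffered]
  take Panel:  [Panel object] + [Panel object] + [Buffered Label object] + [Buffered]
  take Buffered:  [object] + [object] + [Buffered Label object] + [Buffered]
  take Label:  [object] + [object] + [Label object]
  take object:  [object] + [object] + [object]
MRO: Focusable Stream Pipe Writable TextStream Scrollable Panel Buffered Label object
Stream sits at index 1.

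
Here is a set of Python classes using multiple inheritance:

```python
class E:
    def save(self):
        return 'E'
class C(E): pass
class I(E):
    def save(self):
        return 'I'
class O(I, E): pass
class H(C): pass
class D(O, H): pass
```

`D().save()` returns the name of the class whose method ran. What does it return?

I

L[D] = D + merge(L[O], L[H], [O H])
  take O:  [O I E object] + [H C E object] + [O H]
  take I:  [I E object] + [H C E object] + [H]
  take H:  [E object] + [H C E object] + [H]
  take C:  [E object] + [C E object]
  take E:  [E object] + [E object]
  take object:  [object] + [object]
MRO: D O I H C E object
save is defined in: E, I. First along the MRO is I.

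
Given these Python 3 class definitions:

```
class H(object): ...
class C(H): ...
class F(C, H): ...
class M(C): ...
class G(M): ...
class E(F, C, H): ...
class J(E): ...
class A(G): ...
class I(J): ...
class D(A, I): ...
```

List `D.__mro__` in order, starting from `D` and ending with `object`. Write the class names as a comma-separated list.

D, A, G, M, I, J, E, F, C, H, object

L[D] = D + merge(L[A], L[I], [A I])
  take A:  [A G M C H object] + [I J E F C H object] + [A I]
  take G:  [G M C H object] + [I J E F C H object] + [I]
  take M:  [M C H object] + [I J E F C H object] + [I]
  take I:  [C H object] + [I J E F C H object] + [I]
  take J:  [C H object] + [J E F C H object]
  take E:  [C H object] + [E F C H object]
  take F:  [C H object] + [F C H object]
  take C:  [C H object] + [C H object]
  take H:  [H object] + [H object]
  take object:  [object] + [object]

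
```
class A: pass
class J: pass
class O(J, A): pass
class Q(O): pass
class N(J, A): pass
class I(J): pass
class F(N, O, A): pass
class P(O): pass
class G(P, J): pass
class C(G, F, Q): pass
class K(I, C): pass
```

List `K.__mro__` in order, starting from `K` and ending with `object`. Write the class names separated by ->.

L[K] = K + merge(L[I], L[C], [I C])
  take I:  [I J object] + [C G P F N Q O J A object] + [I C]
  take C:  [J object] + [C G P F N Q O J A object] + [C]
  take G:  [J object] + [G P F N Q O J A object]
  take P:  [J object] + [P F N Q O J A object]
  take F:  [J object] + [F N Q O J A object]
  take N:  [J object] + [N Q O J A object]
  take Q:  [J object] + [Q O J A object]
  take O:  [J object] + [O J A object]
  take J:  [J object] + [J A object]
  take A:  [object] + [A object]
  take object:  [object] + [object]

K -> I -> C -> G -> P -> F -> N -> Q -> O -> J -> A -> object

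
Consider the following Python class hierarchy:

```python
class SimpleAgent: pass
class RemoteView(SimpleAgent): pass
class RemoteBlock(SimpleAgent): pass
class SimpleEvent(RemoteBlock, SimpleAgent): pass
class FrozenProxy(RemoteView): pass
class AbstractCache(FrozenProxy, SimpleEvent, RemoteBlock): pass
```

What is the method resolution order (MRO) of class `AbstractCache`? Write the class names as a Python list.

L[AbstractCache] = AbstractCache + merge(L[FrozenProxy], L[SimpleEvent], L[RemoteBlock], [FrozenProxy SimpleEvent RemoteBlock])
  take FrozenProxy:  [FrozenProxy RemoteView SimpleAgent object] + [SimpleEvent RemoteBlock SimpleAgent object] + [RemoteBlock SimpleAgent object] + [FrozenProxy SimpleEvent RemoteBlock]
  take RemoteView:  [RemoteView SimpleAgent object] + [SimpleEvent RemoteBlock SimpleAgent object] + [RemoteBlock SimpleAgent object] + [SimpleEvent RemoteBlock]
  take SimpleEvent:  [SimpleAgent object] + [SimpleEvent RemoteBlock SimpleAgent object] + [RemoteBlock SimpleAgent object] + [SimpleEvent RemoteBlock]
  take RemoteBlock:  [SimpleAgent object] + [RemoteBlock SimpleAgent object] + [RemoteBlock SimpleAgent object] + [RemoteBlock]
  take SimpleAgent:  [SimpleAgent object] + [SimpleAgent object] + [SimpleAgent object]
  take object:  [object] + [object] + [object]

[AbstractCache, FrozenProxy, RemoteView, SimpleEvent, RemoteBlock, SimpleAgent, object]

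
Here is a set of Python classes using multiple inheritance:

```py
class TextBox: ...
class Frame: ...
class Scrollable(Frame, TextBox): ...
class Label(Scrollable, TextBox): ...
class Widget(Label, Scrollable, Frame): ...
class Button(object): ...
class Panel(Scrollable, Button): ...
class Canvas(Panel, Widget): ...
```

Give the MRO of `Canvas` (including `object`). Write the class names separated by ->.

L[Canvas] = Canvas + merge(L[Panel], L[Widget], [Panel Widget])
  take Panel:  [Panel Scrollable Frame TextBox Button object] + [Widget Label Scrollable Frame TextBox object] + [Panel Widget]
  take Widget:  [Scrollable Frame TextBox Button object] + [Widget Label Scrollable Frame TextBox object] + [Widget]
  take Label:  [Scrollable Frame TextBox Button object] + [Label Scrollable Frame TextBox object]
  take Scrollable:  [Scrollable Frame TextBox Button object] + [Scrollable Frame TextBox object]
  take Frame:  [Frame TextBox Button object] + [Frame TextBox object]
  take TextBox:  [TextBox Button object] + [TextBox object]
  take Button:  [Button object] + [object]
  take object:  [object] + [object]

Canvas -> Panel -> Widget -> Label -> Scrollable -> Frame -> TextBox -> Button -> object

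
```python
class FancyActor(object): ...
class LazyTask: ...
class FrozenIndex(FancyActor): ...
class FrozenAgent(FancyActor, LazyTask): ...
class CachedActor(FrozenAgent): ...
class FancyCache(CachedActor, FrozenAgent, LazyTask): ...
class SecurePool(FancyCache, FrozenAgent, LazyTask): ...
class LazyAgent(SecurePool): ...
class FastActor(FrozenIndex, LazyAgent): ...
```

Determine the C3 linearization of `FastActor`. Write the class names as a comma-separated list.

L[FastActor] = FastActor + merge(L[FrozenIndex], L[LazyAgent], [FrozenIndex LazyAgent])
  take FrozenIndex:  [FrozenIndex FancyActor object] + [LazyAgent SecurePool FancyCache CachedActor FrozenAgent FancyActor LazyTask object] + [FrozenIndex LazyAgent]
  take LazyAgent:  [FancyActor object] + [LazyAgent SecurePool FancyCache CachedActor FrozenAgent FancyActor LazyTask object] + [LazyAgent]
  take SecurePool:  [FancyActor object] + [SecurePool FancyCache CachedActor FrozenAgent FancyActor LazyTask object]
  take FancyCache:  [FancyActor object] + [FancyCache CachedActor FrozenAgent FancyActor LazyTask object]
  take CachedActor:  [FancyActor object] + [CachedActor FrozenAgent FancyActor LazyTask object]
  take FrozenAgent:  [FancyActor object] + [FrozenAgent FancyActor LazyTask object]
  take FancyActor:  [FancyActor object] + [FancyActor LazyTask object]
  take LazyTask:  [object] + [LazyTask object]
  take object:  [object] + [object]

FastActor, FrozenIndex, LazyAgent, SecurePool, FancyCache, CachedActor, FrozenAgent, FancyActor, LazyTask, object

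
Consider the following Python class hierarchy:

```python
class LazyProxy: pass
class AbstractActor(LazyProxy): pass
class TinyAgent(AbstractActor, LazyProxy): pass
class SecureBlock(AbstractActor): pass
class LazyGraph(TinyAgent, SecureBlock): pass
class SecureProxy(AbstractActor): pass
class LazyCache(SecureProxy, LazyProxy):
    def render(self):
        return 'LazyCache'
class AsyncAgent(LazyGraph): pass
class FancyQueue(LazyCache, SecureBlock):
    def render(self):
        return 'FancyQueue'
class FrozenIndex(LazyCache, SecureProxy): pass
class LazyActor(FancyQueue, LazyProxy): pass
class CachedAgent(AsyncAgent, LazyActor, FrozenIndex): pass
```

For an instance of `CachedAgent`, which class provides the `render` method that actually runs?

FancyQueue

L[CachedAgent] = CachedAgent + merge(L[AsyncAgent], L[LazyActor], L[FrozenIndex], [AsyncAgent LazyActor FrozenIndex])
  take AsyncAgent:  [AsyncAgent LazyGraph TinyAgent SecureBlock AbstractActor LazyProxy object] + [LazyActor FancyQueue LazyCache SecureProxy SecureBlock AbstractActor LazyProxy object] + [FrozenIndex LazyCache SecureProxy AbstractActor LazyProxy object] + [AsyncAgent LazyActor FrozenIndex]
  take LazyGraph:  [LazyGraph TinyAgent SecureBlock AbstractActor LazyProxy object] + [LazyActor FancyQueue LazyCache SecureProxy SecureBlock AbstractActor LazyProxy object] + [FrozenIndex LazyCache SecureProxy AbstractActor LazyProxy object] + [LazyActor FrozenIndex]
  take TinyAgent:  [TinyAgent SecureBlock AbstractActor LazyProxy object] + [LazyActor FancyQueue LazyCache SecureProxy SecureBlock AbstractActor LazyProxy object] + [FrozenIndex LazyCache SecureProxy AbstractActor LazyProxy object] + [LazyActor FrozenIndex]
  take LazyActor:  [SecureBlock AbstractActor LazyProxy object] + [LazyActor FancyQueue LazyCache SecureProxy SecureBlock AbstractActor LazyProxy object] + [FrozenIndex LazyCache SecureProxy AbstractActor LazyProxy object] + [LazyActor FrozenIndex]
  take FancyQueue:  [SecureBlock AbstractActor LazyProxy object] + [FancyQueue LazyCache SecureProxy SecureBlock AbstractActor LazyProxy object] + [FrozenIndex LazyCache SecureProxy AbstractActor LazyProxy object] + [FrozenIndex]
  take FrozenIndex:  [SecureBlock AbstractActor LazyProxy object] + [LazyCache SecureProxy SecureBlock AbstractActor LazyProxy object] + [FrozenIndex LazyCache SecureProxy AbstractActor LazyProxy object] + [FrozenIndex]
  take LazyCache:  [SecureBlock AbstractActor LazyProxy object] + [LazyCache SecureProxy SecureBlock AbstractActor LazyProxy object] + [LazyCache SecureProxy AbstractActor LazyProxy object]
  take SecureProxy:  [SecureBlock AbstractActor LazyProxy object] + [SecureProxy SecureBlock AbstractActor LazyProxy object] + [SecureProxy AbstractActor LazyProxy object]
  take SecureBlock:  [SecureBlock AbstractActor LazyProxy object] + [SecureBlock AbstractActor LazyProxy object] + [AbstractActor LazyProxy object]
  take AbstractActor:  [AbstractActor LazyProxy object] + [AbstractActor LazyProxy object] + [AbstractActor LazyProxy object]
  take LazyProxy:  [LazyProxy object] + [LazyProxy object] + [LazyProxy object]
  take object:  [object] + [object] + [object]
MRO: CachedAgent AsyncAgent LazyGraph TinyAgent LazyActor FancyQueue FrozenIndex LazyCache SecureProxy SecureBlock AbstractActor LazyProxy object
render is defined in: FancyQueue, LazyCache. First along the MRO is FancyQueue.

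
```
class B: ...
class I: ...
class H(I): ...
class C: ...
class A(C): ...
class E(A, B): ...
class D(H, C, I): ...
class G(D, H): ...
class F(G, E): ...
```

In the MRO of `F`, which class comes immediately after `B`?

L[F] = F + merge(L[G], L[E], [G E])
  take G:  [G D H C I object] + [E A C B object] + [G E]
  take D:  [D H C I object] + [E A C B object] + [E]
  take H:  [H C I object] + [E A C B object] + [E]
  take E:  [C I object] + [E A C B object] + [E]
  take A:  [C I object] + [A C B object]
  take C:  [C I object] + [C B object]
  take I:  [I object] + [B object]
  take B:  [object] + [B object]
  take object:  [object] + [object]
MRO: F G D H E A C I B object
B is at position 8; next is object.

object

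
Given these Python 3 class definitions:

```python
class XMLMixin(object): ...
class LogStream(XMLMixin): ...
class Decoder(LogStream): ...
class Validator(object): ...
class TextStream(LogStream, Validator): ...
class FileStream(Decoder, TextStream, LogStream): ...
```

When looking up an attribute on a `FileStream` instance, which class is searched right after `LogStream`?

L[FileStream] = FileStream + merge(L[Decoder], L[TextStream], L[LogStream], [Decoder TextStream LogStream])
  take Decoder:  [Decoder LogStream XMLMixin object] + [TextStream LogStream XMLMixin Validator object] + [LogStream XMLMixin object] + [Decoder TextStream LogStream]
  take TextStream:  [LogStream XMLMixin object] + [TextStream LogStream XMLMixin Validator object] + [LogStream XMLMixin object] + [TextStream LogStream]
  take LogStream:  [LogStream XMLMixin object] + [LogStream XMLMixin Validator object] + [LogStream XMLMixin object] + [LogStream]
  take XMLMixin:  [XMLMixin object] + [XMLMixin Validator object] + [XMLMixin object]
  take Validator:  [object] + [Validator object] + [object]
  take object:  [object] + [object] + [object]
MRO: FileStream Decoder TextStream LogStream XMLMixin Validator object
LogStream is at position 3; next is XMLMixin.

XMLMixin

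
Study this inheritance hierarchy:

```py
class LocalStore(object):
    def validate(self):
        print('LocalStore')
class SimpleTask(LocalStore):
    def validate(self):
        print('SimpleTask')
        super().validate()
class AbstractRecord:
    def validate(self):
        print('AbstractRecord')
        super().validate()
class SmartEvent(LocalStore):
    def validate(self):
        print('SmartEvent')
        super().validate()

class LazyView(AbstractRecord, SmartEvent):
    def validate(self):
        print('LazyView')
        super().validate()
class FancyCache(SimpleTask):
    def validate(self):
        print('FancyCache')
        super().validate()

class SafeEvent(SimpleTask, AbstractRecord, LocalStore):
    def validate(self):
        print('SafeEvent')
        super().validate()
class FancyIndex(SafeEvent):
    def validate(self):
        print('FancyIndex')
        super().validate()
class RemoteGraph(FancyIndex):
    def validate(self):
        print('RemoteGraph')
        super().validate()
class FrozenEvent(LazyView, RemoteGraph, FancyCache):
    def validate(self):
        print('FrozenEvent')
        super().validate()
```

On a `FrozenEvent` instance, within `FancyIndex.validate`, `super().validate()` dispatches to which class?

SafeEvent

L[FrozenEvent] = FrozenEvent + merge(L[LazyView], L[RemoteGraph], L[FancyCache], [LazyView RemoteGraph FancyCache])
  take LazyView:  [LazyView AbstractRecord SmartEvent LocalStore object] + [RemoteGraph FancyIndex SafeEvent SimpleTask AbstractRecord LocalStore object] + [FancyCache SimpleTask LocalStore object] + [LazyView RemoteGraph FancyCache]
  take RemoteGraph:  [AbstractRecord SmartEvent LocalStore object] + [RemoteGraph FancyIndex SafeEvent SimpleTask AbstractRecord LocalStore object] + [FancyCache SimpleTask LocalStore object] + [RemoteGraph FancyCache]
  take FancyIndex:  [AbstractRecord SmartEvent LocalStore object] + [FancyIndex SafeEvent SimpleTask AbstractRecord LocalStore object] + [FancyCache SimpleTask LocalStore object] + [FancyCache]
  take SafeEvent:  [AbstractRecord SmartEvent LocalStore object] + [SafeEvent SimpleTask AbstractRecord LocalStore object] + [FancyCache SimpleTask LocalStore object] + [FancyCache]
  take FancyCache:  [AbstractRecord SmartEvent LocalStore object] + [SimpleTask AbstractRecord LocalStore object] + [FancyCache SimpleTask LocalStore object] + [FancyCache]
  take SimpleTask:  [AbstractRecord SmartEvent LocalStore object] + [SimpleTask AbstractRecord LocalStore object] + [SimpleTask LocalStore object]
  take AbstractRecord:  [AbstractRecord SmartEvent LocalStore object] + [AbstractRecord LocalStore object] + [LocalStore object]
  take SmartEvent:  [SmartEvent LocalStore object] + [LocalStore object] + [LocalStore object]
  take LocalStore:  [LocalStore object] + [LocalStore object] + [LocalStore object]
  take object:  [object] + [object] + [object]
MRO: FrozenEvent LazyView RemoteGraph FancyIndex SafeEvent FancyCache SimpleTask AbstractRecord SmartEvent LocalStore object
super() in FancyIndex.validate on a FrozenEvent instance goes to the class after FancyIndex in FrozenEvent's MRO: SafeEvent.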